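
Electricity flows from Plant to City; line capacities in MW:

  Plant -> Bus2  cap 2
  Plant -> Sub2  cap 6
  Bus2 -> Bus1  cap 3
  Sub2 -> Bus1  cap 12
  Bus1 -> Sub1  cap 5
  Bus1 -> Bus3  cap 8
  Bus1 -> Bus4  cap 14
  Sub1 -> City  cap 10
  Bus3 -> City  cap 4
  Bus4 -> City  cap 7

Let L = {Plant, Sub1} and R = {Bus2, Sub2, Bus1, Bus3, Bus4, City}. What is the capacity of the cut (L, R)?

Edges leaving {Plant, Sub1}: Plant→Bus2 (2), Plant→Sub2 (6), Sub1→City (10).
Cut capacity = 2 + 6 + 10 = 18.

18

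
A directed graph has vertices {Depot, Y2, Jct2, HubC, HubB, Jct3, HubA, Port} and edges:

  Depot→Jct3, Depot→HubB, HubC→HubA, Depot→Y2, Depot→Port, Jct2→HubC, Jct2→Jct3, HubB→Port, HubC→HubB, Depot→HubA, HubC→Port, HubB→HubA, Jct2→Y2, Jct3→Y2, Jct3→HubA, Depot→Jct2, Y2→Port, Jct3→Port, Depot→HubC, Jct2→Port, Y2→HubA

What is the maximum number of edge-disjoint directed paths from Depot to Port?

6

Assign every edge capacity 1; by Menger, the answer equals the max flow.
Path Depot→Port (+1); total 1.
Path Depot→Y2→Port (+1); total 2.
Path Depot→Jct2→Port (+1); total 3.
Path Depot→HubC→Port (+1); total 4.
Path Depot→HubB→Port (+1); total 5.
Path Depot→Jct3→Port (+1); total 6.
No residual Depot→Port path; max flow = 6.
Certifying cut of size 6: {Depot→HubB, Depot→HubC, Depot→Jct2, Depot→Jct3, Depot→Port, Depot→Y2}.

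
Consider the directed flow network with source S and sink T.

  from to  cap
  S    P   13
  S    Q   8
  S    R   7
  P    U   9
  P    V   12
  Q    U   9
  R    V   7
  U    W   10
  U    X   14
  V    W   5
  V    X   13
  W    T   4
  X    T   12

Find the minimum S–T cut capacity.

Augment S→P→U→W→T: bottleneck 4, flow now 4.
Augment S→P→U→X→T: bottleneck 5, flow now 9.
Augment S→P→V→X→T: bottleneck 4, flow now 13.
Augment S→Q→U→X→T: bottleneck 3, flow now 16.
No augmenting path remains; maximum flow = 16.
By max-flow min-cut, the minimum cut capacity equals the max flow.
In the residual graph, reachable from S: {S, P, Q, R, U, V, W, X}.
Min-cut edges: W→T (4), X→T (12); capacity 4 + 12 = 16.

16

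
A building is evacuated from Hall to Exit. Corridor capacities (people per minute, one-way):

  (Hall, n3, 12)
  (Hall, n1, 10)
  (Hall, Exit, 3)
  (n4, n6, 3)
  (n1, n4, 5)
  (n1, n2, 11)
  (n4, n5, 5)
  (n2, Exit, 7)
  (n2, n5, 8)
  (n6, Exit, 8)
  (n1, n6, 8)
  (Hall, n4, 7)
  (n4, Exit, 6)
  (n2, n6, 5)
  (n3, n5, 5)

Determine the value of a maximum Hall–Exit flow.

Augment Hall→Exit: bottleneck 3, flow now 3.
Augment Hall→n4→Exit: bottleneck 6, flow now 9.
Augment Hall→n1→n2→Exit: bottleneck 7, flow now 16.
Augment Hall→n1→n6→Exit: bottleneck 3, flow now 19.
Augment Hall→n4→n6→Exit: bottleneck 1, flow now 20.
No augmenting path remains; maximum flow = 20.
In the residual graph, reachable from Hall: {Hall, n3, n5}.
Min-cut edges: Hall→n1 (10), Hall→n4 (7), Hall→Exit (3); capacity 10 + 7 + 3 = 20.
This cut is saturated, so no flow can exceed 20.

20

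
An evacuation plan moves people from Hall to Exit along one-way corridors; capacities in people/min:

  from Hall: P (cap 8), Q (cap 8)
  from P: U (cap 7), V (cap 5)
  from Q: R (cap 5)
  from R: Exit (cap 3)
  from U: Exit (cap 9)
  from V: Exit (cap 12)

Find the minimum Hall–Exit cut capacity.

11

Augment Hall→P→U→Exit: bottleneck 7, flow now 7.
Augment Hall→P→V→Exit: bottleneck 1, flow now 8.
Augment Hall→Q→R→Exit: bottleneck 3, flow now 11.
No augmenting path remains; maximum flow = 11.
By max-flow min-cut, the minimum cut capacity equals the max flow.
In the residual graph, reachable from Hall: {Hall, Q, R}.
Min-cut edges: Hall→P (8), R→Exit (3); capacity 8 + 3 = 11.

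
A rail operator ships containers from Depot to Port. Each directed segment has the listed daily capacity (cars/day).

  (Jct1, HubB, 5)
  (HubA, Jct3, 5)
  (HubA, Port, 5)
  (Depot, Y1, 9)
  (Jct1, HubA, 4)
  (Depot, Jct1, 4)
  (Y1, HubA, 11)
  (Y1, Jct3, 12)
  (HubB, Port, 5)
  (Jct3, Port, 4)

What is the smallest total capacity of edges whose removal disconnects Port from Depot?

Augment Depot→Jct1→HubA→Port: bottleneck 4, flow now 4.
Augment Depot→Y1→HubA→Port: bottleneck 1, flow now 5.
Augment Depot→Y1→Jct3→Port: bottleneck 4, flow now 9.
Augment Depot→Y1→HubA→Jct1→HubB→Port: bottleneck 4, flow now 13. (uses reverse residual edge)
No augmenting path remains; maximum flow = 13.
By max-flow min-cut, the minimum cut capacity equals the max flow.
In the residual graph, reachable from Depot: {Depot}.
Min-cut edges: Depot→Jct1 (4), Depot→Y1 (9); capacity 4 + 9 = 13.

13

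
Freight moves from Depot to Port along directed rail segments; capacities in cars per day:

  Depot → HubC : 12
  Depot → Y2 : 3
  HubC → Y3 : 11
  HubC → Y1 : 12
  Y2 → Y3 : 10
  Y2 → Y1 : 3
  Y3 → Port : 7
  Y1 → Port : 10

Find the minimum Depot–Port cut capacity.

Augment Depot→HubC→Y3→Port: bottleneck 7, flow now 7.
Augment Depot→HubC→Y1→Port: bottleneck 5, flow now 12.
Augment Depot→Y2→Y1→Port: bottleneck 3, flow now 15.
No augmenting path remains; maximum flow = 15.
By max-flow min-cut, the minimum cut capacity equals the max flow.
In the residual graph, reachable from Depot: {Depot}.
Min-cut edges: Depot→HubC (12), Depot→Y2 (3); capacity 12 + 3 = 15.

15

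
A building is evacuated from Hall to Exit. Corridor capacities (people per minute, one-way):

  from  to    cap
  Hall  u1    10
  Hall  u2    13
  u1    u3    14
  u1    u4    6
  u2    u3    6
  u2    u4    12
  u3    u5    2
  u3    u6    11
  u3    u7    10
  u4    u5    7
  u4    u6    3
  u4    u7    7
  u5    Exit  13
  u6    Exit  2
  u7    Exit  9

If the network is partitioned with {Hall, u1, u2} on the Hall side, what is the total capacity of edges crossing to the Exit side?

38

Edges leaving {Hall, u1, u2}: u1→u3 (14), u1→u4 (6), u2→u3 (6), u2→u4 (12).
Cut capacity = 14 + 6 + 6 + 12 = 38.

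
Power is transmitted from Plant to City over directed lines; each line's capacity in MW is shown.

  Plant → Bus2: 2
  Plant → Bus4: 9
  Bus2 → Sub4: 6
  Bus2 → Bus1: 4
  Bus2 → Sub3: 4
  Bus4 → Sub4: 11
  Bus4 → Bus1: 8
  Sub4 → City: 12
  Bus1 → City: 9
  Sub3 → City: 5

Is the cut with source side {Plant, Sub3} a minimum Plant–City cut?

No — its capacity is 16, but the minimum cut has capacity 11.

Given cut capacity: 2 + 9 + 5 = 16.
Augment Plant→Bus2→Sub4→City: bottleneck 2, flow now 2.
Augment Plant→Bus4→Sub4→City: bottleneck 9, flow now 11.
No augmenting path remains; maximum flow = 11.
In the residual graph, reachable from Plant: {Plant}.
Min-cut edges: Plant→Bus2 (2), Plant→Bus4 (9); capacity 2 + 9 = 11.
Cut capacity 16 exceeds the max flow 11, so it is not minimum.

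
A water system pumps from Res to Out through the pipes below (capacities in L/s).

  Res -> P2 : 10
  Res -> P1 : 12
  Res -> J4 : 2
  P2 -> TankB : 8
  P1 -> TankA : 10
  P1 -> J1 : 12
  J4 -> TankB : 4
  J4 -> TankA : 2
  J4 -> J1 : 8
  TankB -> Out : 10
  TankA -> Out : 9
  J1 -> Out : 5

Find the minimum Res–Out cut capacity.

Augment Res→P2→TankB→Out: bottleneck 8, flow now 8.
Augment Res→P1→TankA→Out: bottleneck 9, flow now 17.
Augment Res→P1→J1→Out: bottleneck 3, flow now 20.
Augment Res→J4→TankB→Out: bottleneck 2, flow now 22.
No augmenting path remains; maximum flow = 22.
By max-flow min-cut, the minimum cut capacity equals the max flow.
In the residual graph, reachable from Res: {Res, P2}.
Min-cut edges: Res→P1 (12), Res→J4 (2), P2→TankB (8); capacity 12 + 2 + 8 = 22.

22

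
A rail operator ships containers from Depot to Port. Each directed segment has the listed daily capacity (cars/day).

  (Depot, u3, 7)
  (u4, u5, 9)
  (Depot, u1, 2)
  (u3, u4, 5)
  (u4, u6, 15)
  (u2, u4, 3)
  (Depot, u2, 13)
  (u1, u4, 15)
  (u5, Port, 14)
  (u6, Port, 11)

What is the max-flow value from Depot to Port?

Augment Depot→u1→u4→u5→Port: bottleneck 2, flow now 2.
Augment Depot→u2→u4→u5→Port: bottleneck 3, flow now 5.
Augment Depot→u3→u4→u5→Port: bottleneck 4, flow now 9.
Augment Depot→u3→u4→u6→Port: bottleneck 1, flow now 10.
No augmenting path remains; maximum flow = 10.
In the residual graph, reachable from Depot: {Depot, u2, u3}.
Min-cut edges: Depot→u1 (2), u2→u4 (3), u3→u4 (5); capacity 2 + 3 + 5 = 10.
This cut is saturated, so no flow can exceed 10.

10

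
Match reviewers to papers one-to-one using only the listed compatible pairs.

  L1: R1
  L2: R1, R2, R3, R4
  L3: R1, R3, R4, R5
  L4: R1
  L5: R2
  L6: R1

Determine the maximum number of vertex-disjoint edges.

Unit-capacity flow: source→left, listed edges, right→sink; max matching = max flow.
Augmenting path L1→R1 (+1); matched 1.
Augmenting path L2→R2 (+1); matched 2.
Augmenting path L3→R3 (+1); matched 3.
Augmenting path L5→R2→L2→R4 (+1); matched 4.
No augmenting path remains; maximum matching = 4.
König certificate: {L2, L3, L5, R1} is a vertex cover of size 4 (every listed pair touches it), so no matching can be larger.

4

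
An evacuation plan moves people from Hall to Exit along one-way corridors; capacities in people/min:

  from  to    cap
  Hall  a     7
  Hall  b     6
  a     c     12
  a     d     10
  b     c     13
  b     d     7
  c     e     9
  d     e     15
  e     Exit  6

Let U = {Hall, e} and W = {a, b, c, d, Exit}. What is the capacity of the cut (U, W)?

Edges leaving {Hall, e}: Hall→a (7), Hall→b (6), e→Exit (6).
Cut capacity = 7 + 6 + 6 = 19.

19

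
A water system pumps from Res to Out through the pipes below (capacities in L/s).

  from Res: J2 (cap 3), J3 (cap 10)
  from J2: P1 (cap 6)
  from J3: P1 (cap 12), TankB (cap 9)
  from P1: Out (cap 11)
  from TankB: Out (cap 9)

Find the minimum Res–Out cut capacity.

Augment Res→J2→P1→Out: bottleneck 3, flow now 3.
Augment Res→J3→P1→Out: bottleneck 8, flow now 11.
Augment Res→J3→TankB→Out: bottleneck 2, flow now 13.
No augmenting path remains; maximum flow = 13.
By max-flow min-cut, the minimum cut capacity equals the max flow.
In the residual graph, reachable from Res: {Res}.
Min-cut edges: Res→J2 (3), Res→J3 (10); capacity 3 + 10 = 13.

13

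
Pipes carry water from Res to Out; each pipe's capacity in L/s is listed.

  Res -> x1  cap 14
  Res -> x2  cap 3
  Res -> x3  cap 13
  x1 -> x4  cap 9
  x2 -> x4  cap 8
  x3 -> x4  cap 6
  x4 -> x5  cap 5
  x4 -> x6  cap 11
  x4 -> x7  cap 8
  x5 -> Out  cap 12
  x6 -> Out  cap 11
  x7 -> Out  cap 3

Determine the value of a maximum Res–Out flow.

18

Augment Res→x1→x4→x5→Out: bottleneck 5, flow now 5.
Augment Res→x1→x4→x6→Out: bottleneck 4, flow now 9.
Augment Res→x2→x4→x6→Out: bottleneck 3, flow now 12.
Augment Res→x3→x4→x6→Out: bottleneck 4, flow now 16.
Augment Res→x3→x4→x7→Out: bottleneck 2, flow now 18.
No augmenting path remains; maximum flow = 18.
In the residual graph, reachable from Res: {Res, x1, x3}.
Min-cut edges: Res→x2 (3), x1→x4 (9), x3→x4 (6); capacity 3 + 9 + 6 = 18.
This cut is saturated, so no flow can exceed 18.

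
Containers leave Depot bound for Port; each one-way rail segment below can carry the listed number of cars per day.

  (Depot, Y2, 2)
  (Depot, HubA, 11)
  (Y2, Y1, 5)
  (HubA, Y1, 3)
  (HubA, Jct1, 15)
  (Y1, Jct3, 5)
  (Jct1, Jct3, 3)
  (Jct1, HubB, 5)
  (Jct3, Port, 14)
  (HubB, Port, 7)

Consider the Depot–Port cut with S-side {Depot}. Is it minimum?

Given cut capacity: 2 + 11 = 13.
Augment Depot→Y2→Y1→Jct3→Port: bottleneck 2, flow now 2.
Augment Depot→HubA→Y1→Jct3→Port: bottleneck 3, flow now 5.
Augment Depot→HubA→Jct1→Jct3→Port: bottleneck 3, flow now 8.
Augment Depot→HubA→Jct1→HubB→Port: bottleneck 5, flow now 13.
No augmenting path remains; maximum flow = 13.
Cut capacity 13 equals the max flow, so it is a minimum cut.

Yes — it is a minimum cut (capacity 13).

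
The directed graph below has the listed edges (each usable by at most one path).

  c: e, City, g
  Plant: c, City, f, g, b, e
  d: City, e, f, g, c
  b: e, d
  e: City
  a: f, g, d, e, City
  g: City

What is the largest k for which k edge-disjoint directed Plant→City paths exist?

5

Assign every edge capacity 1; by Menger, the answer equals the max flow.
Path Plant→City (+1); total 1.
Path Plant→c→City (+1); total 2.
Path Plant→e→City (+1); total 3.
Path Plant→g→City (+1); total 4.
Path Plant→b→d→City (+1); total 5.
No residual Plant→City path; max flow = 5.
Certifying cut of size 5: {Plant→City, Plant→b, Plant→c, Plant→e, Plant→g}.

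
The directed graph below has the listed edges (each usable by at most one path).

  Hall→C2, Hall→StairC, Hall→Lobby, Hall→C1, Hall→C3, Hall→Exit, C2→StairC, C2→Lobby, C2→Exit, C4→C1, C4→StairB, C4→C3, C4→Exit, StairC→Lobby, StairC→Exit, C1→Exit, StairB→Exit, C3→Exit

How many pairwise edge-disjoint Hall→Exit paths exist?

5

Assign every edge capacity 1; by Menger, the answer equals the max flow.
Path Hall→Exit (+1); total 1.
Path Hall→C2→Exit (+1); total 2.
Path Hall→StairC→Exit (+1); total 3.
Path Hall→C1→Exit (+1); total 4.
Path Hall→C3→Exit (+1); total 5.
No residual Hall→Exit path; max flow = 5.
Certifying cut of size 5: {Hall→C1, Hall→C2, Hall→C3, Hall→Exit, Hall→StairC}.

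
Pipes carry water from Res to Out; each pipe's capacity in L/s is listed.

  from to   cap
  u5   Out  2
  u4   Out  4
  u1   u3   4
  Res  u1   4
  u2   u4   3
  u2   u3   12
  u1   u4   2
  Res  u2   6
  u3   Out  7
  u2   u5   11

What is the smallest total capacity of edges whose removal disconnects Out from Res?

10

Augment Res→u1→u3→Out: bottleneck 4, flow now 4.
Augment Res→u2→u3→Out: bottleneck 3, flow now 7.
Augment Res→u2→u4→Out: bottleneck 3, flow now 10.
No augmenting path remains; maximum flow = 10.
By max-flow min-cut, the minimum cut capacity equals the max flow.
In the residual graph, reachable from Res: {Res}.
Min-cut edges: Res→u1 (4), Res→u2 (6); capacity 4 + 6 = 10.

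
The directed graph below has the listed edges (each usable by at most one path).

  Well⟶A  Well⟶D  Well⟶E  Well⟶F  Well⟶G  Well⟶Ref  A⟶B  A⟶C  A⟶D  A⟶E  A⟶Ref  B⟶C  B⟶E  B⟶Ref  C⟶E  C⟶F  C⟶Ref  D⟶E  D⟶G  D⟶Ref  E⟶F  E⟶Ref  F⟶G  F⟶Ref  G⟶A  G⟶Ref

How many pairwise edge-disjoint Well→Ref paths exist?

6

Assign every edge capacity 1; by Menger, the answer equals the max flow.
Path Well→Ref (+1); total 1.
Path Well→A→Ref (+1); total 2.
Path Well→D→Ref (+1); total 3.
Path Well→E→Ref (+1); total 4.
Path Well→F→Ref (+1); total 5.
Path Well→G→Ref (+1); total 6.
No residual Well→Ref path; max flow = 6.
Certifying cut of size 6: {Well→A, Well→D, Well→E, Well→F, Well→G, Well→Ref}.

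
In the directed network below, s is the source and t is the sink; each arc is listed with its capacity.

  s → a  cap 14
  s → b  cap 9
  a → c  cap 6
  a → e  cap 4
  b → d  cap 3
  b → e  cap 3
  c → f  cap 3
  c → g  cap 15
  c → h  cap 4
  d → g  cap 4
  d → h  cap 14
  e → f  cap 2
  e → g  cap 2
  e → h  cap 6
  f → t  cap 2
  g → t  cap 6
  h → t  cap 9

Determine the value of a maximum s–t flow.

16

Augment s→a→c→f→t: bottleneck 2, flow now 2.
Augment s→a→c→g→t: bottleneck 4, flow now 6.
Augment s→a→e→g→t: bottleneck 2, flow now 8.
Augment s→a→e→h→t: bottleneck 2, flow now 10.
Augment s→b→d→h→t: bottleneck 3, flow now 13.
Augment s→b→e→h→t: bottleneck 3, flow now 16.
No augmenting path remains; maximum flow = 16.
In the residual graph, reachable from s: {s, a, b}.
Min-cut edges: a→c (6), a→e (4), b→d (3), b→e (3); capacity 6 + 4 + 3 + 3 = 16.
This cut is saturated, so no flow can exceed 16.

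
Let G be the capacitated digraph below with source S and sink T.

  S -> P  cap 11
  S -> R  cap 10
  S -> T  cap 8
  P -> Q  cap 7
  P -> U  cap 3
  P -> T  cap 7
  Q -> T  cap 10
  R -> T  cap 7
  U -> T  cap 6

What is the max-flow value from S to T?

26

Augment S→T: bottleneck 8, flow now 8.
Augment S→P→T: bottleneck 7, flow now 15.
Augment S→R→T: bottleneck 7, flow now 22.
Augment S→P→Q→T: bottleneck 4, flow now 26.
No augmenting path remains; maximum flow = 26.
In the residual graph, reachable from S: {S, R}.
Min-cut edges: S→P (11), S→T (8), R→T (7); capacity 11 + 8 + 7 = 26.
This cut is saturated, so no flow can exceed 26.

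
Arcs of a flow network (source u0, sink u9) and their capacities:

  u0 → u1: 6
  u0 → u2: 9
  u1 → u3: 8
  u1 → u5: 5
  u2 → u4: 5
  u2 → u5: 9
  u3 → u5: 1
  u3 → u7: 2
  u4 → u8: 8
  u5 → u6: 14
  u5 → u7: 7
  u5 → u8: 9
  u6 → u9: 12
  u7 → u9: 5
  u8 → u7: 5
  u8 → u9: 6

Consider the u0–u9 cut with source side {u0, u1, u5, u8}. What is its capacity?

49

Edges leaving {u0, u1, u5, u8}: u0→u2 (9), u1→u3 (8), u5→u6 (14), u5→u7 (7), u8→u7 (5), u8→u9 (6).
Cut capacity = 9 + 8 + 14 + 7 + 5 + 6 = 49.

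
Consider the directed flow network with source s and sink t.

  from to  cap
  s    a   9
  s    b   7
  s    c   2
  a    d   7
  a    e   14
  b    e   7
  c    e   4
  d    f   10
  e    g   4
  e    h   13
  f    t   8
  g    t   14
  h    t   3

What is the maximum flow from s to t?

14

Augment s→a→d→f→t: bottleneck 7, flow now 7.
Augment s→a→e→g→t: bottleneck 2, flow now 9.
Augment s→b→e→g→t: bottleneck 2, flow now 11.
Augment s→b→e→h→t: bottleneck 3, flow now 14.
No augmenting path remains; maximum flow = 14.
In the residual graph, reachable from s: {s, a, b, c, e, h}.
Min-cut edges: a→d (7), e→g (4), h→t (3); capacity 7 + 4 + 3 = 14.
This cut is saturated, so no flow can exceed 14.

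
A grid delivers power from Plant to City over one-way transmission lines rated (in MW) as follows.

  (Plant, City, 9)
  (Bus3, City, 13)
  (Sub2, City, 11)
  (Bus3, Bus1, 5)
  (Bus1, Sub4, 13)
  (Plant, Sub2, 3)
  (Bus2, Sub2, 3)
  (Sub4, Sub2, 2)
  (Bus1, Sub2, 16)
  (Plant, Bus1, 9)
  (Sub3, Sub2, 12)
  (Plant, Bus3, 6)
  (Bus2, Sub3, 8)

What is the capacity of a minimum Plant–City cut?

26

Augment Plant→City: bottleneck 9, flow now 9.
Augment Plant→Bus3→City: bottleneck 6, flow now 15.
Augment Plant→Sub2→City: bottleneck 3, flow now 18.
Augment Plant→Bus1→Sub2→City: bottleneck 8, flow now 26.
No augmenting path remains; maximum flow = 26.
By max-flow min-cut, the minimum cut capacity equals the max flow.
In the residual graph, reachable from Plant: {Plant, Bus1, Sub4, Sub2}.
Min-cut edges: Plant→Bus3 (6), Plant→City (9), Sub2→City (11); capacity 6 + 9 + 11 = 26.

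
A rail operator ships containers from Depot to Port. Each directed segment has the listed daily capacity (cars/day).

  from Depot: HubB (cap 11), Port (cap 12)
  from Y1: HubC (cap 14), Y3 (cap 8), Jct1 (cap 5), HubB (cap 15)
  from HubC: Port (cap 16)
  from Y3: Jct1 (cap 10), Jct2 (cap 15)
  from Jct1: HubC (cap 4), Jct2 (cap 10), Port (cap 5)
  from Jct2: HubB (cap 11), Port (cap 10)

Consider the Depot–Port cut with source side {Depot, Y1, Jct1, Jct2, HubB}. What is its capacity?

Edges leaving {Depot, Y1, Jct1, Jct2, HubB}: Depot→Port (12), Y1→HubC (14), Y1→Y3 (8), Jct1→HubC (4), Jct1→Port (5), Jct2→Port (10).
Cut capacity = 12 + 14 + 8 + 4 + 5 + 10 = 53.

53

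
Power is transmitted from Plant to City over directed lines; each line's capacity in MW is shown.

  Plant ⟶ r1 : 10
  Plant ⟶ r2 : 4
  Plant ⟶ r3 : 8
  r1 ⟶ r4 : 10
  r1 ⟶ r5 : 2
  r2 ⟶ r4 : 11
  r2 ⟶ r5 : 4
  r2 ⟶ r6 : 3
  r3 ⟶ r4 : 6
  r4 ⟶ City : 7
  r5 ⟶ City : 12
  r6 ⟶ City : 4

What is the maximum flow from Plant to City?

Augment Plant→r1→r4→City: bottleneck 7, flow now 7.
Augment Plant→r1→r5→City: bottleneck 2, flow now 9.
Augment Plant→r2→r5→City: bottleneck 4, flow now 13.
No augmenting path remains; maximum flow = 13.
In the residual graph, reachable from Plant: {Plant, r1, r3, r4}.
Min-cut edges: Plant→r2 (4), r1→r5 (2), r4→City (7); capacity 4 + 2 + 7 = 13.
This cut is saturated, so no flow can exceed 13.

13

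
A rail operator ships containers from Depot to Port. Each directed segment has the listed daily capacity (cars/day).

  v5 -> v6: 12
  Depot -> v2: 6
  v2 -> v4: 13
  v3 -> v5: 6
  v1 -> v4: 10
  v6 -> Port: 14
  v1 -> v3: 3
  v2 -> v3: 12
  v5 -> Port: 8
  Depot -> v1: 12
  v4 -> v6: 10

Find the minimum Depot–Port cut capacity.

Augment Depot→v1→v3→v5→Port: bottleneck 3, flow now 3.
Augment Depot→v1→v4→v6→Port: bottleneck 9, flow now 12.
Augment Depot→v2→v3→v5→Port: bottleneck 3, flow now 15.
Augment Depot→v2→v4→v6→Port: bottleneck 1, flow now 16.
No augmenting path remains; maximum flow = 16.
By max-flow min-cut, the minimum cut capacity equals the max flow.
In the residual graph, reachable from Depot: {Depot, v1, v2, v3, v4}.
Min-cut edges: v3→v5 (6), v4→v6 (10); capacity 6 + 10 = 16.

16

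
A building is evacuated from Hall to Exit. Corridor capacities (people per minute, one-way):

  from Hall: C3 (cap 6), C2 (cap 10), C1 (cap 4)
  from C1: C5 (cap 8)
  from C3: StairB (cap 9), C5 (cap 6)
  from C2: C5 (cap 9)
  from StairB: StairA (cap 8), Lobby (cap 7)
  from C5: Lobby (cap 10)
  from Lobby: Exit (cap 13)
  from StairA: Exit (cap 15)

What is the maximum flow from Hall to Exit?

Augment Hall→C1→C5→Lobby→Exit: bottleneck 4, flow now 4.
Augment Hall→C3→StairB→Lobby→Exit: bottleneck 6, flow now 10.
Augment Hall→C2→C5→Lobby→Exit: bottleneck 3, flow now 13.
Augment Hall→C2→C5→Lobby→StairB→StairA→Exit: bottleneck 3, flow now 16. (uses reverse residual edge)
No augmenting path remains; maximum flow = 16.
In the residual graph, reachable from Hall: {Hall, C1, C2, C5}.
Min-cut edges: Hall→C3 (6), C5→Lobby (10); capacity 6 + 10 = 16.
This cut is saturated, so no flow can exceed 16.

16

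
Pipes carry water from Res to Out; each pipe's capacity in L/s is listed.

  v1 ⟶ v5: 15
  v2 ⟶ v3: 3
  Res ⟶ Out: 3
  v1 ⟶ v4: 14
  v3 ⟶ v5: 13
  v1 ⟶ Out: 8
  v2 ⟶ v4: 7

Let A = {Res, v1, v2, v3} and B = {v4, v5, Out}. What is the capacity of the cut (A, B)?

60

Edges leaving {Res, v1, v2, v3}: Res→Out (3), v1→v4 (14), v1→v5 (15), v1→Out (8), v2→v4 (7), v3→v5 (13).
Cut capacity = 3 + 14 + 15 + 8 + 7 + 13 = 60.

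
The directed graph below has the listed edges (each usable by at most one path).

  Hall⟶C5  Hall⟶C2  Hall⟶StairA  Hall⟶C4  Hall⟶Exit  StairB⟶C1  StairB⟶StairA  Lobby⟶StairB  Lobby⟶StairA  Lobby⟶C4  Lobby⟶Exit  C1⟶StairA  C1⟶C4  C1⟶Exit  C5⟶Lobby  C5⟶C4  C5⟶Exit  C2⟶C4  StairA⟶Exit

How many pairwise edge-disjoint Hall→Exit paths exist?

3

Assign every edge capacity 1; by Menger, the answer equals the max flow.
Path Hall→Exit (+1); total 1.
Path Hall→C5→Exit (+1); total 2.
Path Hall→StairA→Exit (+1); total 3.
No residual Hall→Exit path; max flow = 3.
Certifying cut of size 3: {Hall→C5, Hall→Exit, Hall→StairA}.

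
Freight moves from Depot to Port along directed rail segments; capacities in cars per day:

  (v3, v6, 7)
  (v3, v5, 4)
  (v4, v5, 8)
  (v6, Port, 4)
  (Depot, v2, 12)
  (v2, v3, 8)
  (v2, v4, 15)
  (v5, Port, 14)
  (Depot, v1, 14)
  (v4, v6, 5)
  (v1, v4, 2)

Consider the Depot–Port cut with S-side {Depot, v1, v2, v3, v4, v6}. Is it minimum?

No — its capacity is 16, but the minimum cut has capacity 14.

Given cut capacity: 4 + 8 + 4 = 16.
Augment Depot→v1→v4→v5→Port: bottleneck 2, flow now 2.
Augment Depot→v2→v3→v5→Port: bottleneck 4, flow now 6.
Augment Depot→v2→v3→v6→Port: bottleneck 4, flow now 10.
Augment Depot→v2→v4→v5→Port: bottleneck 4, flow now 14.
No augmenting path remains; maximum flow = 14.
In the residual graph, reachable from Depot: {Depot, v1}.
Min-cut edges: Depot→v2 (12), v1→v4 (2); capacity 12 + 2 = 14.
Cut capacity 16 exceeds the max flow 14, so it is not minimum.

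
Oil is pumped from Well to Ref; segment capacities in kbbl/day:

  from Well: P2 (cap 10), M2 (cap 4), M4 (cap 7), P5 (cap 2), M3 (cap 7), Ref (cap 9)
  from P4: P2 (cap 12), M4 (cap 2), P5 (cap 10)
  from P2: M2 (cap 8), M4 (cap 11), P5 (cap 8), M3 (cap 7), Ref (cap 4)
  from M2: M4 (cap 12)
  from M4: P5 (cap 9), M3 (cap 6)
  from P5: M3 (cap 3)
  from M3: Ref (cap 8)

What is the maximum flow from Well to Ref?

Augment Well→Ref: bottleneck 9, flow now 9.
Augment Well→P2→Ref: bottleneck 4, flow now 13.
Augment Well→M3→Ref: bottleneck 7, flow now 20.
Augment Well→P2→M3→Ref: bottleneck 1, flow now 21.
No augmenting path remains; maximum flow = 21.
In the residual graph, reachable from Well: {Well, P2, M2, M4, P5, M3}.
Min-cut edges: Well→Ref (9), P2→Ref (4), M3→Ref (8); capacity 9 + 4 + 8 = 21.
This cut is saturated, so no flow can exceed 21.

21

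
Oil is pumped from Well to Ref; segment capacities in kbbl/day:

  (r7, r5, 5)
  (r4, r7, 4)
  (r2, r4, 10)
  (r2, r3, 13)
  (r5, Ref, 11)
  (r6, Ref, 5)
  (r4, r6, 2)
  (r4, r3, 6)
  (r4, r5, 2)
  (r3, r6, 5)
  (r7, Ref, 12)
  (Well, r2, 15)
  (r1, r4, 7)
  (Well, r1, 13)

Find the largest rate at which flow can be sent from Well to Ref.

11

Augment Well→r1→r4→r5→Ref: bottleneck 2, flow now 2.
Augment Well→r1→r4→r6→Ref: bottleneck 2, flow now 4.
Augment Well→r1→r4→r7→Ref: bottleneck 3, flow now 7.
Augment Well→r2→r3→r6→Ref: bottleneck 3, flow now 10.
Augment Well→r2→r4→r7→Ref: bottleneck 1, flow now 11.
No augmenting path remains; maximum flow = 11.
In the residual graph, reachable from Well: {Well, r1, r2, r3, r4, r6}.
Min-cut edges: r4→r5 (2), r4→r7 (4), r6→Ref (5); capacity 2 + 4 + 5 = 11.
This cut is saturated, so no flow can exceed 11.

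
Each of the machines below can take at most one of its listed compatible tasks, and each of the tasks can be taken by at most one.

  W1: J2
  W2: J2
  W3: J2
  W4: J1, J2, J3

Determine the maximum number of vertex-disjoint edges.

Unit-capacity flow: source→left, listed edges, right→sink; max matching = max flow.
Augmenting path W1→J2 (+1); matched 1.
Augmenting path W4→J1 (+1); matched 2.
No augmenting path remains; maximum matching = 2.
König certificate: {W4, J2} is a vertex cover of size 2 (every listed pair touches it), so no matching can be larger.

2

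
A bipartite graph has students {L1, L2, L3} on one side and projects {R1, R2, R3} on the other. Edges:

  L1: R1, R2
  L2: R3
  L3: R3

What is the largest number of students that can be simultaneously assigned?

2

Unit-capacity flow: source→left, listed edges, right→sink; max matching = max flow.
Augmenting path L1→R1 (+1); matched 1.
Augmenting path L2→R3 (+1); matched 2.
No augmenting path remains; maximum matching = 2.
König certificate: {L1, R3} is a vertex cover of size 2 (every listed pair touches it), so no matching can be larger.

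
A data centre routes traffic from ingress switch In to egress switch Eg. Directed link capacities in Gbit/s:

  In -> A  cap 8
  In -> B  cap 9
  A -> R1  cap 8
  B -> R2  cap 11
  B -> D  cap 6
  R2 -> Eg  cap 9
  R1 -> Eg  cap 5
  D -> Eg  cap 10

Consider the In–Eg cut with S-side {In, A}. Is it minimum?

No — its capacity is 17, but the minimum cut has capacity 14.

Given cut capacity: 9 + 8 = 17.
Augment In→A→R1→Eg: bottleneck 5, flow now 5.
Augment In→B→R2→Eg: bottleneck 9, flow now 14.
No augmenting path remains; maximum flow = 14.
In the residual graph, reachable from In: {In, A, R1}.
Min-cut edges: In→B (9), R1→Eg (5); capacity 9 + 5 = 14.
Cut capacity 17 exceeds the max flow 14, so it is not minimum.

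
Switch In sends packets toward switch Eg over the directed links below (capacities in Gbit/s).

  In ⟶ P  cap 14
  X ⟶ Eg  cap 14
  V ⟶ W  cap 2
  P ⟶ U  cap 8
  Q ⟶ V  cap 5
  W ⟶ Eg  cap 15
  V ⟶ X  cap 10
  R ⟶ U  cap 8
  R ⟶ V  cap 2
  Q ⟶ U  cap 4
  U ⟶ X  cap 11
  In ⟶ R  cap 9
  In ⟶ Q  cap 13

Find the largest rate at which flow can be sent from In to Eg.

16

Augment In→P→U→X→Eg: bottleneck 8, flow now 8.
Augment In→Q→U→X→Eg: bottleneck 3, flow now 11.
Augment In→Q→V→W→Eg: bottleneck 2, flow now 13.
Augment In→Q→V→X→Eg: bottleneck 3, flow now 16.
No augmenting path remains; maximum flow = 16.
In the residual graph, reachable from In: {In, P, Q, R, U, V, X}.
Min-cut edges: V→W (2), X→Eg (14); capacity 2 + 14 = 16.
This cut is saturated, so no flow can exceed 16.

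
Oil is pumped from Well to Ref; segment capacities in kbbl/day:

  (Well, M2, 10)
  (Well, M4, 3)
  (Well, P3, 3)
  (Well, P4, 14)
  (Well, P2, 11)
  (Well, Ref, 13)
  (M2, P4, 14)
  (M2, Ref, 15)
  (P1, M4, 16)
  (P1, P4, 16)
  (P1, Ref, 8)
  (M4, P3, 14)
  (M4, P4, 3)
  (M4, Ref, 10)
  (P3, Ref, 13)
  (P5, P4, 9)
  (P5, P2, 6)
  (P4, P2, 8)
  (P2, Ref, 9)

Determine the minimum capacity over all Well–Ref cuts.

Augment Well→Ref: bottleneck 13, flow now 13.
Augment Well→M2→Ref: bottleneck 10, flow now 23.
Augment Well→M4→Ref: bottleneck 3, flow now 26.
Augment Well→P3→Ref: bottleneck 3, flow now 29.
Augment Well→P2→Ref: bottleneck 9, flow now 38.
No augmenting path remains; maximum flow = 38.
By max-flow min-cut, the minimum cut capacity equals the max flow.
In the residual graph, reachable from Well: {Well, P4, P2}.
Min-cut edges: Well→M2 (10), Well→M4 (3), Well→P3 (3), Well→Ref (13), P2→Ref (9); capacity 10 + 3 + 3 + 13 + 9 = 38.

38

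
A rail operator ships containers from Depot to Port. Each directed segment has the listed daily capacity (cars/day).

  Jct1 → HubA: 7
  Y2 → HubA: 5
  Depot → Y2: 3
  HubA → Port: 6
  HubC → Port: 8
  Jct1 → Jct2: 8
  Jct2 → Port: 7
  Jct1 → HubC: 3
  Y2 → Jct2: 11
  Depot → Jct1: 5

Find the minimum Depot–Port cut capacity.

8

Augment Depot→Y2→HubA→Port: bottleneck 3, flow now 3.
Augment Depot→Jct1→HubA→Port: bottleneck 3, flow now 6.
Augment Depot→Jct1→Jct2→Port: bottleneck 2, flow now 8.
No augmenting path remains; maximum flow = 8.
By max-flow min-cut, the minimum cut capacity equals the max flow.
In the residual graph, reachable from Depot: {Depot}.
Min-cut edges: Depot→Y2 (3), Depot→Jct1 (5); capacity 3 + 5 = 8.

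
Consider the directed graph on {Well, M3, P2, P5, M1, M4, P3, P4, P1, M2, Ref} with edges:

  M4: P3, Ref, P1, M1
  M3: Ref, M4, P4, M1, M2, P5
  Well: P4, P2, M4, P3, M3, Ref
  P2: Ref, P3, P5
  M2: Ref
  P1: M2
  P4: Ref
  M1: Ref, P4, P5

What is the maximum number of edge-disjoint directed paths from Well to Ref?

5

Assign every edge capacity 1; by Menger, the answer equals the max flow.
Path Well→Ref (+1); total 1.
Path Well→M3→Ref (+1); total 2.
Path Well→P2→Ref (+1); total 3.
Path Well→M4→Ref (+1); total 4.
Path Well→P4→Ref (+1); total 5.
No residual Well→Ref path; max flow = 5.
Certifying cut of size 5: {Well→M3, Well→M4, Well→P2, Well→P4, Well→Ref}.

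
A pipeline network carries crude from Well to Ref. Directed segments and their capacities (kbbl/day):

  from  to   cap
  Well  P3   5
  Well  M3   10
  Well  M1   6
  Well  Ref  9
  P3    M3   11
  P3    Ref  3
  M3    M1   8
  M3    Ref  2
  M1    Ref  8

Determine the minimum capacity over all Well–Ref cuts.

Augment Well→Ref: bottleneck 9, flow now 9.
Augment Well→P3→Ref: bottleneck 3, flow now 12.
Augment Well→M3→Ref: bottleneck 2, flow now 14.
Augment Well→M1→Ref: bottleneck 6, flow now 20.
Augment Well→M3→M1→Ref: bottleneck 2, flow now 22.
No augmenting path remains; maximum flow = 22.
By max-flow min-cut, the minimum cut capacity equals the max flow.
In the residual graph, reachable from Well: {Well, P3, M3, M1}.
Min-cut edges: Well→Ref (9), P3→Ref (3), M3→Ref (2), M1→Ref (8); capacity 9 + 3 + 2 + 8 = 22.

22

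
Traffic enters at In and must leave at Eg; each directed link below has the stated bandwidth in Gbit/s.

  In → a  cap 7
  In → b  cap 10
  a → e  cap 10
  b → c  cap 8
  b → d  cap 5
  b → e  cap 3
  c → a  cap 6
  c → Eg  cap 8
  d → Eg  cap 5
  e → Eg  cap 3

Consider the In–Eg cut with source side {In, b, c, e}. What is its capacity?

29

Edges leaving {In, b, c, e}: In→a (7), b→d (5), c→a (6), c→Eg (8), e→Eg (3).
Cut capacity = 7 + 5 + 6 + 8 + 3 = 29.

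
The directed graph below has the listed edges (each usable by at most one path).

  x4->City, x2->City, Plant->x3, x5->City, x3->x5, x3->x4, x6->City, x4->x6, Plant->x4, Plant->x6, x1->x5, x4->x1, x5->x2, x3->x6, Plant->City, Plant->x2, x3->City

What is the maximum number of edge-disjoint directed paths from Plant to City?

5

Assign every edge capacity 1; by Menger, the answer equals the max flow.
Path Plant→City (+1); total 1.
Path Plant→x2→City (+1); total 2.
Path Plant→x3→City (+1); total 3.
Path Plant→x4→City (+1); total 4.
Path Plant→x6→City (+1); total 5.
No residual Plant→City path; max flow = 5.
Certifying cut of size 5: {Plant→City, Plant→x2, Plant→x3, Plant→x4, Plant→x6}.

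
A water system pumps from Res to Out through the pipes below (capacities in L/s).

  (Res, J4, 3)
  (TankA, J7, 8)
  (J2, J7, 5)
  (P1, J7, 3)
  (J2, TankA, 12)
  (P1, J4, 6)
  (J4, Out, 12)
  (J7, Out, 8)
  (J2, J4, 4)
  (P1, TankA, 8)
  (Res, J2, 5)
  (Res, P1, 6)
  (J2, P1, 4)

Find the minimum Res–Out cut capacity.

Augment Res→J4→Out: bottleneck 3, flow now 3.
Augment Res→J2→J4→Out: bottleneck 4, flow now 7.
Augment Res→J2→J7→Out: bottleneck 1, flow now 8.
Augment Res→P1→J4→Out: bottleneck 5, flow now 13.
Augment Res→P1→J7→Out: bottleneck 1, flow now 14.
No augmenting path remains; maximum flow = 14.
By max-flow min-cut, the minimum cut capacity equals the max flow.
In the residual graph, reachable from Res: {Res}.
Min-cut edges: Res→J2 (5), Res→P1 (6), Res→J4 (3); capacity 5 + 6 + 3 = 14.

14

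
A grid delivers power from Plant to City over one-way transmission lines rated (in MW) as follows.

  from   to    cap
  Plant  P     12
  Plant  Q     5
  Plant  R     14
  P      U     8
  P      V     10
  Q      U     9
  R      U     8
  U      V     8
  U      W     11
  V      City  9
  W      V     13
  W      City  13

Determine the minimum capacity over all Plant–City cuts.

20

Augment Plant→P→V→City: bottleneck 9, flow now 9.
Augment Plant→P→U→W→City: bottleneck 3, flow now 12.
Augment Plant→Q→U→W→City: bottleneck 5, flow now 17.
Augment Plant→R→U→W→City: bottleneck 3, flow now 20.
No augmenting path remains; maximum flow = 20.
By max-flow min-cut, the minimum cut capacity equals the max flow.
In the residual graph, reachable from Plant: {Plant, P, Q, R, U, V}.
Min-cut edges: U→W (11), V→City (9); capacity 11 + 9 = 20.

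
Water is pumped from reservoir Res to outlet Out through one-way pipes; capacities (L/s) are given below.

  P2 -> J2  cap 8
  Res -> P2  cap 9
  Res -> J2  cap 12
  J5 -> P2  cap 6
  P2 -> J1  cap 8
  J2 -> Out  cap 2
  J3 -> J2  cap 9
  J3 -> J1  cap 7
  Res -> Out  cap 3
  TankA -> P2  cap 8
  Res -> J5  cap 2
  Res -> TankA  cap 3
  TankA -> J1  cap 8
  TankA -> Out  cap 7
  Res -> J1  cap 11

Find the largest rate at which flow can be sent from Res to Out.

Augment Res→Out: bottleneck 3, flow now 3.
Augment Res→TankA→Out: bottleneck 3, flow now 6.
Augment Res→J2→Out: bottleneck 2, flow now 8.
No augmenting path remains; maximum flow = 8.
In the residual graph, reachable from Res: {Res, J5, P2, J1, J2}.
Min-cut edges: Res→TankA (3), Res→Out (3), J2→Out (2); capacity 3 + 3 + 2 = 8.
This cut is saturated, so no flow can exceed 8.

8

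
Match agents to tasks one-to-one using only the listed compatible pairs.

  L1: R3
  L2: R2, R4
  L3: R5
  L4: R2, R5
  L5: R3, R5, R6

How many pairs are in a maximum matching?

Unit-capacity flow: source→left, listed edges, right→sink; max matching = max flow.
Augmenting path L1→R3 (+1); matched 1.
Augmenting path L2→R2 (+1); matched 2.
Augmenting path L3→R5 (+1); matched 3.
Augmenting path L5→R6 (+1); matched 4.
Augmenting path L4→R2→L2→R4 (+1); matched 5.
No augmenting path remains; maximum matching = 5.
König certificate: {L1, L2, L3, L4, L5} is a vertex cover of size 5 (every listed pair touches it), so no matching can be larger.

5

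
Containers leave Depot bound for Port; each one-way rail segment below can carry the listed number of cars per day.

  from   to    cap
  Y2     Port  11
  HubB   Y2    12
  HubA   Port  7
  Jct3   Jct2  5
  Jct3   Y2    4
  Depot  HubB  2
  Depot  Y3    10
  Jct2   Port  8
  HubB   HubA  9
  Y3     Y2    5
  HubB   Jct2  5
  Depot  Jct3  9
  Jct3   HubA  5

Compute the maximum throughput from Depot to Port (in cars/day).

16

Augment Depot→Jct3→HubA→Port: bottleneck 5, flow now 5.
Augment Depot→Jct3→Jct2→Port: bottleneck 4, flow now 9.
Augment Depot→Y3→Y2→Port: bottleneck 5, flow now 14.
Augment Depot→HubB→HubA→Port: bottleneck 2, flow now 16.
No augmenting path remains; maximum flow = 16.
In the residual graph, reachable from Depot: {Depot, Y3}.
Min-cut edges: Depot→Jct3 (9), Depot→HubB (2), Y3→Y2 (5); capacity 9 + 2 + 5 = 16.
This cut is saturated, so no flow can exceed 16.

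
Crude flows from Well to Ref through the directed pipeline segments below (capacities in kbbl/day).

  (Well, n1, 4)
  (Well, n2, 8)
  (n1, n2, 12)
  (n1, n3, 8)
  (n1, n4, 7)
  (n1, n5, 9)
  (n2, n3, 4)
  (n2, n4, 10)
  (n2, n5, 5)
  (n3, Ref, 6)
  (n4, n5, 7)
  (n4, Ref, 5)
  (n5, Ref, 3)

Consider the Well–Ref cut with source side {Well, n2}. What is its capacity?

23

Edges leaving {Well, n2}: Well→n1 (4), n2→n3 (4), n2→n4 (10), n2→n5 (5).
Cut capacity = 4 + 4 + 10 + 5 = 23.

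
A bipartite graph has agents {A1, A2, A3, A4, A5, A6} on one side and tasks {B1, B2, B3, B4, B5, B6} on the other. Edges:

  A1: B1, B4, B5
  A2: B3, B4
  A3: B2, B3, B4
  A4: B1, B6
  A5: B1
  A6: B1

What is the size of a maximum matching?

5

Unit-capacity flow: source→left, listed edges, right→sink; max matching = max flow.
Augmenting path A1→B1 (+1); matched 1.
Augmenting path A2→B3 (+1); matched 2.
Augmenting path A3→B2 (+1); matched 3.
Augmenting path A4→B6 (+1); matched 4.
Augmenting path A5→B1→A1→B4 (+1); matched 5.
No augmenting path remains; maximum matching = 5.
König certificate: {A1, A2, A3, A4, B1} is a vertex cover of size 5 (every listed pair touches it), so no matching can be larger.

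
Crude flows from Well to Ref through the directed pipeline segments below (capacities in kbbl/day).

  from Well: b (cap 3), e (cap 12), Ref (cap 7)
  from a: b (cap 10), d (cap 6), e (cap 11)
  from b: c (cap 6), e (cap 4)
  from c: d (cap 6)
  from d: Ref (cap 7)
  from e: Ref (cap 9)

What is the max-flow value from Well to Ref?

Augment Well→Ref: bottleneck 7, flow now 7.
Augment Well→e→Ref: bottleneck 9, flow now 16.
Augment Well→b→c→d→Ref: bottleneck 3, flow now 19.
No augmenting path remains; maximum flow = 19.
In the residual graph, reachable from Well: {Well, e}.
Min-cut edges: Well→b (3), Well→Ref (7), e→Ref (9); capacity 3 + 7 + 9 = 19.
This cut is saturated, so no flow can exceed 19.

19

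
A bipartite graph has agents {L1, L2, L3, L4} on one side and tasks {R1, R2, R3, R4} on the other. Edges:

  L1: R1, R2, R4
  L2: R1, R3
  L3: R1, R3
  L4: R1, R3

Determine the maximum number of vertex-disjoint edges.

3

Unit-capacity flow: source→left, listed edges, right→sink; max matching = max flow.
Augmenting path L1→R1 (+1); matched 1.
Augmenting path L2→R3 (+1); matched 2.
Augmenting path L3→R1→L1→R2 (+1); matched 3.
No augmenting path remains; maximum matching = 3.
König certificate: {L1, R1, R3} is a vertex cover of size 3 (every listed pair touches it), so no matching can be larger.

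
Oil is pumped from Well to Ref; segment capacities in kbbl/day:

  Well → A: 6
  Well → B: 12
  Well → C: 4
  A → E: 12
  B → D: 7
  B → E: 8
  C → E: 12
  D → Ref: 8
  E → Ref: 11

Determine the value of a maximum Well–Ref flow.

18

Augment Well→A→E→Ref: bottleneck 6, flow now 6.
Augment Well→B→D→Ref: bottleneck 7, flow now 13.
Augment Well→B→E→Ref: bottleneck 5, flow now 18.
No augmenting path remains; maximum flow = 18.
In the residual graph, reachable from Well: {Well, A, B, C, E}.
Min-cut edges: B→D (7), E→Ref (11); capacity 7 + 11 = 18.
This cut is saturated, so no flow can exceed 18.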